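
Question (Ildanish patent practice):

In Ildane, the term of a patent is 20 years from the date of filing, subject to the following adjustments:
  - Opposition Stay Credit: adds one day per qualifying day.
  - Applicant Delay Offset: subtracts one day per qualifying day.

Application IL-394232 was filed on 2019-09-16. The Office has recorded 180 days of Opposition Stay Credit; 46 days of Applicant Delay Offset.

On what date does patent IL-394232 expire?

Base term: filing date + 20 years → 16 September 2039.
Opposition Stay Credit: +180 days → 14 March 2040.
Applicant Delay Offset: −46 days → 28 January 2040.

January 28, 2040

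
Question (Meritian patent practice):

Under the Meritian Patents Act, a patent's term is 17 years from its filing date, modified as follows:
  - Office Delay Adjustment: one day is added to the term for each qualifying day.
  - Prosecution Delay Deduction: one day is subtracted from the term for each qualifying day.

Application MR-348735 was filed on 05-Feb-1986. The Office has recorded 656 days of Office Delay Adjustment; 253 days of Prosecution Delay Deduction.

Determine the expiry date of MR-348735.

Base term: filing date + 17 years → 5 February 2003.
Office Delay Adjustment: +656 days → 22 November 2004.
Prosecution Delay Deduction: −253 days → 14 March 2004.

2004-03-14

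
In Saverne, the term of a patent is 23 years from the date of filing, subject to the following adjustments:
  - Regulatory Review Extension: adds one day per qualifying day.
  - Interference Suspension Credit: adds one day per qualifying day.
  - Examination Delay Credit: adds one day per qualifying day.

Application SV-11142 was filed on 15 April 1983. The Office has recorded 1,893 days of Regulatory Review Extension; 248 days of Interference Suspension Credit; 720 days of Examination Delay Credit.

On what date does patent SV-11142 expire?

February 13, 2014

Base term: filing date + 23 years → 15 April 2006.
Regulatory Review Extension: +1893 days → 21 June 2011.
Interference Suspension Credit: +248 days → 24 February 2012.
Examination Delay Credit: +720 days → 13 February 2014.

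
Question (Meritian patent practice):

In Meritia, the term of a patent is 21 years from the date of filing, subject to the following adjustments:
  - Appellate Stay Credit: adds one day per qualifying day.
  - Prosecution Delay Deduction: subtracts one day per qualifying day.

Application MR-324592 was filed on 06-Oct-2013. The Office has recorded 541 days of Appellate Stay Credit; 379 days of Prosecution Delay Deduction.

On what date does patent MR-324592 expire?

Base term: filing date + 21 years → 6 October 2034.
Appellate Stay Credit: +541 days → 30 March 2036.
Prosecution Delay Deduction: −379 days → 17 March 2035.

March 17, 2035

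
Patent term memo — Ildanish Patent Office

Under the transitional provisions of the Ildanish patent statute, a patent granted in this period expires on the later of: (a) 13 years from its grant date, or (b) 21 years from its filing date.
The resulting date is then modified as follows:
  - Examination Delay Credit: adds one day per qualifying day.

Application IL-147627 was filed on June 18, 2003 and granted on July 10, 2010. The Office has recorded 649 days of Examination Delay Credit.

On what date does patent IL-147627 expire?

(a) grant + 13 years → 10 July 2023.
(b) filing + 21 years → 18 June 2024.
Later of the two: 18 June 2024.
Examination Delay Credit: +649 days → 29 March 2026.

March 29, 2026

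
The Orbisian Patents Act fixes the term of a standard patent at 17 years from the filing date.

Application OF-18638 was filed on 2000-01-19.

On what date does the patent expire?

January 19, 2017

Filing date + 17 years → 19 January 2017.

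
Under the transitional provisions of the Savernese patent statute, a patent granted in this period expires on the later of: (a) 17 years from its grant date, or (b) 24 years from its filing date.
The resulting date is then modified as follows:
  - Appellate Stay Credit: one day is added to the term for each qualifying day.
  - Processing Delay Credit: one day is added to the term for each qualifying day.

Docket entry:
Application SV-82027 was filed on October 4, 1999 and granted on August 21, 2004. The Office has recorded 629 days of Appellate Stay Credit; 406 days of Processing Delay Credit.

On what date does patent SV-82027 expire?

(a) grant + 17 years → 21 August 2021.
(b) filing + 24 years → 4 October 2023.
Later of the two: 4 October 2023.
Appellate Stay Credit: +629 days → 24 June 2025.
Processing Delay Credit: +406 days → 4 August 2026.

August 4, 2026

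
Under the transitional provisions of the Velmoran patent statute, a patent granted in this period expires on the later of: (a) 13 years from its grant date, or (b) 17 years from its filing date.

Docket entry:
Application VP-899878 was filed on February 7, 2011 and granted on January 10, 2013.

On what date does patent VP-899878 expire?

(a) grant + 13 years → 10 January 2026.
(b) filing + 17 years → 7 February 2028.
Later of the two: 7 February 2028.

2028-02-07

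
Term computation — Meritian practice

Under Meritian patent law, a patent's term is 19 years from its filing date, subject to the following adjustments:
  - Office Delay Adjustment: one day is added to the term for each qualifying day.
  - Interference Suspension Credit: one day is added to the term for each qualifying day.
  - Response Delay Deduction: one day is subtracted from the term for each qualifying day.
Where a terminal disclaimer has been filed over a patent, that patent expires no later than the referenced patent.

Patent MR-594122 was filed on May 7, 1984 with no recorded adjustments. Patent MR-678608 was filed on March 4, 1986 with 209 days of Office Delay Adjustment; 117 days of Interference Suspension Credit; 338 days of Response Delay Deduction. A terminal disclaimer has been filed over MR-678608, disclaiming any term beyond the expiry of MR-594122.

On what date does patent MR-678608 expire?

Natural term of MR-678608:
  Base: filing + 19 years → 4 March 2005.
  Office Delay Adjustment: +209 days → 29 September 2005.
  Interference Suspension Credit: +117 days → 24 January 2006.
  Response Delay Deduction: −338 days → 20 February 2005.
Expiry of referenced patent MR-594122:
  Base: filing + 19 years → 7 May 2003.
Terminal disclaimer: MR-678608 expires on the earlier of 20 February 2005 and 7 May 2003.

2003-05-07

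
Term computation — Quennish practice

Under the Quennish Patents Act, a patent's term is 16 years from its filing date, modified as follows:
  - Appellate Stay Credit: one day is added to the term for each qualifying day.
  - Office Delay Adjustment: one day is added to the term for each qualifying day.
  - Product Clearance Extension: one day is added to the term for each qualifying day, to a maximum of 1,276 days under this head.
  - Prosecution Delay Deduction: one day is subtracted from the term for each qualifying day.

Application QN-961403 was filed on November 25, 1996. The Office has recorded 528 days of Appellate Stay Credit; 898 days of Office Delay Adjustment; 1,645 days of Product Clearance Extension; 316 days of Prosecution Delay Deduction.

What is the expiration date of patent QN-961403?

Base term: filing date + 16 years → 25 November 2012.
Appellate Stay Credit: +528 days → 7 May 2014.
Office Delay Adjustment: +898 days → 21 October 2016.
Product Clearance Extension: 1645 days claimed exceeds the 1276-day cap, so +1276 days → 19 April 2020.
Prosecution Delay Deduction: −316 days → 8 June 2019.

2019-06-08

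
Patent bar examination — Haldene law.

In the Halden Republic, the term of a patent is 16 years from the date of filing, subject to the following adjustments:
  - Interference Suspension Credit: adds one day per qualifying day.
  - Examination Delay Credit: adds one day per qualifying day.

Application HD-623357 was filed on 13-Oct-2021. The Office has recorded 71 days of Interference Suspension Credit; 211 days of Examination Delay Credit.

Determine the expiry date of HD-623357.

Base term: filing date + 16 years → 13 October 2037.
Interference Suspension Credit: +71 days → 23 December 2037.
Examination Delay Credit: +211 days → 22 July 2038.

2038-07-22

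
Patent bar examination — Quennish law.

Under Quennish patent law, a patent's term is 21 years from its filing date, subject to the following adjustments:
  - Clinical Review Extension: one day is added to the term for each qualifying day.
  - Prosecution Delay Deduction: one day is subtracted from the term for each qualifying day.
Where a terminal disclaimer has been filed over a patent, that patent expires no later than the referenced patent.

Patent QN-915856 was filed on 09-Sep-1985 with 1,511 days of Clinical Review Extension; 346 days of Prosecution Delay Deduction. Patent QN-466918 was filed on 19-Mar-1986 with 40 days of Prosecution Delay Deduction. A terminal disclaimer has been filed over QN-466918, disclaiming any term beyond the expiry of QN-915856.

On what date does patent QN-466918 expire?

Natural term of QN-466918:
  Base: filing + 21 years → 19 March 2007.
  Prosecution Delay Deduction: −40 days → 7 February 2007.
Expiry of referenced patent QN-915856:
  Base: filing + 21 years → 9 September 2006.
  Clinical Review Extension: +1511 days → 29 October 2010.
  Prosecution Delay Deduction: −346 days → 17 November 2009.
Terminal disclaimer: QN-466918 expires on the earlier of 7 February 2007 and 17 November 2009.

February 7, 2007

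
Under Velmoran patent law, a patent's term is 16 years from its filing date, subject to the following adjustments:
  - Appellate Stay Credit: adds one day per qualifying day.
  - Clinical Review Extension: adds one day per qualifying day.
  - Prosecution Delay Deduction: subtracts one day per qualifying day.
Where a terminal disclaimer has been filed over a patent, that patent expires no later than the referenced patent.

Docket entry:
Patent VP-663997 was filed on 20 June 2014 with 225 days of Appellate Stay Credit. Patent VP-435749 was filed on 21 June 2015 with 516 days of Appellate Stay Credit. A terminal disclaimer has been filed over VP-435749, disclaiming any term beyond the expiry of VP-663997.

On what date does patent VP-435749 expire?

2031-01-31

Natural term of VP-435749:
  Base: filing + 16 years → 21 June 2031.
  Appellate Stay Credit: +516 days → 18 November 2032.
Expiry of referenced patent VP-663997:
  Base: filing + 16 years → 20 June 2030.
  Appellate Stay Credit: +225 days → 31 January 2031.
Terminal disclaimer: VP-435749 expires on the earlier of 18 November 2032 and 31 January 2031.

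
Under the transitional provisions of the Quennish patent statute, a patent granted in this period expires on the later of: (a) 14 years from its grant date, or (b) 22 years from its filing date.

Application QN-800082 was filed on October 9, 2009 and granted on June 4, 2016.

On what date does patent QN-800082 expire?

(a) grant + 14 years → 4 June 2030.
(b) filing + 22 years → 9 October 2031.
Later of the two: 9 October 2031.

2031-10-09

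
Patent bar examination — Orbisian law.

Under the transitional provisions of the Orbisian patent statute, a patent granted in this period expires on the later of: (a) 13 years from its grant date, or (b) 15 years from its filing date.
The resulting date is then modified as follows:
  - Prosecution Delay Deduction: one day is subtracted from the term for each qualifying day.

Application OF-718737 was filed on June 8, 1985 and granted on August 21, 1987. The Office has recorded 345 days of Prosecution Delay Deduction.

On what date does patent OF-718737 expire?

(a) grant + 13 years → 21 August 2000.
(b) filing + 15 years → 8 June 2000.
Later of the two: 21 August 2000.
Prosecution Delay Deduction: −345 days → 11 September 1999.

1999-09-11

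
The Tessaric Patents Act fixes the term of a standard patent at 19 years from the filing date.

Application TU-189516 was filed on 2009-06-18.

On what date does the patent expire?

June 18, 2028

Filing date + 19 years → 18 June 2028.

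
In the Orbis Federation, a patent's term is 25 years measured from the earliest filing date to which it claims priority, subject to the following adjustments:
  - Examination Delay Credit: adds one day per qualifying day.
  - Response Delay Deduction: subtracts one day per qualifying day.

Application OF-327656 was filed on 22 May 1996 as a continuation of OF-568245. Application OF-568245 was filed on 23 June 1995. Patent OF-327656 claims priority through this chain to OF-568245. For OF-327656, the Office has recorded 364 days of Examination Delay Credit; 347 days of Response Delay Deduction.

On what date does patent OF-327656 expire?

2020-07-10

Earliest priority filing: 23 June 1995.
Base term: 23 June 1995 + 25 years → 23 June 2020.
Examination Delay Credit: +364 days → 22 June 2021.
Response Delay Deduction: −347 days → 10 July 2020.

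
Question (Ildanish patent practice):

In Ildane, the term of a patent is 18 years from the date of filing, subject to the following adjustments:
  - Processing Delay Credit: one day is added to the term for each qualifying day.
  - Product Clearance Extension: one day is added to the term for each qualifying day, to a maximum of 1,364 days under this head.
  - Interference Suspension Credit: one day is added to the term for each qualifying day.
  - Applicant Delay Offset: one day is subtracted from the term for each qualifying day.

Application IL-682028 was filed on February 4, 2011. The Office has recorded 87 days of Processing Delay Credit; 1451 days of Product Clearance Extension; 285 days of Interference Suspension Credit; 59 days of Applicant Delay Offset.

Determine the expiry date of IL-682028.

2033-09-08

Base term: filing date + 18 years → 4 February 2029.
Processing Delay Credit: +87 days → 2 May 2029.
Product Clearance Extension: 1451 days claimed exceeds the 1364-day cap, so +1364 days → 25 January 2033.
Interference Suspension Credit: +285 days → 6 November 2033.
Applicant Delay Offset: −59 days → 8 September 2033.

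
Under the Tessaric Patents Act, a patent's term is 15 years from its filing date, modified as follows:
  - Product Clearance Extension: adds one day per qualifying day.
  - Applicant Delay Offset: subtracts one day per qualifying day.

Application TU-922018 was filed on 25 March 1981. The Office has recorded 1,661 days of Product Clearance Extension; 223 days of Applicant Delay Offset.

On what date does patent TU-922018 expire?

Base term: filing date + 15 years → 25 March 1996.
Product Clearance Extension: +1661 days → 11 October 2000.
Applicant Delay Offset: −223 days → 2 March 2000.

March 2, 2000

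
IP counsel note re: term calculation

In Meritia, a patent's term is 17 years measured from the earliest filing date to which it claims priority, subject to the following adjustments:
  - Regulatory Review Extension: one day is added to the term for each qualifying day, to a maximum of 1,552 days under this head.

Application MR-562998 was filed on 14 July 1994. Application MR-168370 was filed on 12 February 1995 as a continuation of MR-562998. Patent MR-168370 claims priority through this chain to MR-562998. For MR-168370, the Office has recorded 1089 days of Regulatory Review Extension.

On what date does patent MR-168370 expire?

2014-07-07

Earliest priority filing: 14 July 1994.
Base term: 14 July 1994 + 17 years → 14 July 2011.
Regulatory Review Extension: 1089 days (within the 1552-day cap) → +1089 days → 7 July 2014.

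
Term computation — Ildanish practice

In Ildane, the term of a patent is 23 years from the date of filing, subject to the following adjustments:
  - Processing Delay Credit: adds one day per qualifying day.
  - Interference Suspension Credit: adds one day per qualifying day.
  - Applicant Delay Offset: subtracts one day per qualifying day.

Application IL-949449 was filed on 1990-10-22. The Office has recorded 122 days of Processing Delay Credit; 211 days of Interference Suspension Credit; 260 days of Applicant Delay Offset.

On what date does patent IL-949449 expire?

2014-01-03

Base term: filing date + 23 years → 22 October 2013.
Processing Delay Credit: +122 days → 21 February 2014.
Interference Suspension Credit: +211 days → 20 September 2014.
Applicant Delay Offset: −260 days → 3 January 2014.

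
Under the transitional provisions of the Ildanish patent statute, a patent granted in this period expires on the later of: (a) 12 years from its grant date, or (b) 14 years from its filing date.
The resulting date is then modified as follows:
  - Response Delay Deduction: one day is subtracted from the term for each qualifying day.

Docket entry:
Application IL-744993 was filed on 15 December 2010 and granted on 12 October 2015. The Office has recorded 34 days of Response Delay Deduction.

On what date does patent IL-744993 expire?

2027-09-08

(a) grant + 12 years → 12 October 2027.
(b) filing + 14 years → 15 December 2024.
Later of the two: 12 October 2027.
Response Delay Deduction: −34 days → 8 September 2027.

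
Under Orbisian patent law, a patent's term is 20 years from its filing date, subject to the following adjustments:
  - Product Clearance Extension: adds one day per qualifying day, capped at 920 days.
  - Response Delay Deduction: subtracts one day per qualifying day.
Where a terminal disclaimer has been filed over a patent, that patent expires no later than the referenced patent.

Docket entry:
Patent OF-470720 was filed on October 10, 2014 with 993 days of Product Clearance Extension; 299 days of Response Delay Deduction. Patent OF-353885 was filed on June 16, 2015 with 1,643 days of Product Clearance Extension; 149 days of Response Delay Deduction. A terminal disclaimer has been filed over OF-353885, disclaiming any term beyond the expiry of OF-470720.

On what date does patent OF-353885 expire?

June 22, 2036

Natural term of OF-353885:
  Base: filing + 20 years → 16 June 2035.
  Product Clearance Extension: 1643 days claimed exceeds the 920-day cap, so +920 days → 22 December 2037.
  Response Delay Deduction: −149 days → 26 July 2037.
Expiry of referenced patent OF-470720:
  Base: filing + 20 years → 10 October 2034.
  Product Clearance Extension: 993 days claimed exceeds the 920-day cap, so +920 days → 17 April 2037.
  Response Delay Deduction: −299 days → 22 June 2036.
Terminal disclaimer: OF-353885 expires on the earlier of 26 July 2037 and 22 June 2036.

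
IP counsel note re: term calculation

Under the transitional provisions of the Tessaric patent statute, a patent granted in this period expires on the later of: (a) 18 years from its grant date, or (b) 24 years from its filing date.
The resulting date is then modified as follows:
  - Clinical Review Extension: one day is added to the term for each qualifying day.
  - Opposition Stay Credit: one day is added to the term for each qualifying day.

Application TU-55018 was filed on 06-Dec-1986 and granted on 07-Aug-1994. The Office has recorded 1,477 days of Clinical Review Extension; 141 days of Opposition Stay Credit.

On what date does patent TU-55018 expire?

(a) grant + 18 years → 7 August 2012.
(b) filing + 24 years → 6 December 2010.
Later of the two: 7 August 2012.
Clinical Review Extension: +1477 days → 23 August 2016.
Opposition Stay Credit: +141 days → 11 January 2017.

2017-01-11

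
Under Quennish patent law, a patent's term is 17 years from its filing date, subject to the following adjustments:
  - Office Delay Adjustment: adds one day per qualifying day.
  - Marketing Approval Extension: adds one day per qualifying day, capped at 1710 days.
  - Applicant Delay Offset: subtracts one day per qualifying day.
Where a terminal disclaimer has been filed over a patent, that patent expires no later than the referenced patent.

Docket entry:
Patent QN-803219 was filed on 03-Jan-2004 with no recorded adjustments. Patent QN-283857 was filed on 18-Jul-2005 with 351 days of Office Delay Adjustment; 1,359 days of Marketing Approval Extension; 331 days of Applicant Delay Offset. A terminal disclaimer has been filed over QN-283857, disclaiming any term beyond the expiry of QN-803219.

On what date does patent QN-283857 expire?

Natural term of QN-283857:
  Base: filing + 17 years → 18 July 2022.
  Office Delay Adjustment: +351 days → 4 July 2023.
  Marketing Approval Extension: 1359 days (within the 1710-day cap) → +1359 days → 24 March 2027.
  Applicant Delay Offset: −331 days → 27 April 2026.
Expiry of referenced patent QN-803219:
  Base: filing + 17 years → 3 January 2021.
Terminal disclaimer: QN-283857 expires on the earlier of 27 April 2026 and 3 January 2021.

2021-01-03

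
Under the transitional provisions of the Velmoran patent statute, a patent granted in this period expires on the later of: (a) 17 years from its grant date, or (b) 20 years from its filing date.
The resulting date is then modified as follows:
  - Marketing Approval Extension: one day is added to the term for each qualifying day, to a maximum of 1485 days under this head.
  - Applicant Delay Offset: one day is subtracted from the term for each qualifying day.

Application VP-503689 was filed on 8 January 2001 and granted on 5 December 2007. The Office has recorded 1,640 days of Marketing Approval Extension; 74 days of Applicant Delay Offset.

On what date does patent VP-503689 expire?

(a) grant + 17 years → 5 December 2024.
(b) filing + 20 years → 8 January 2021.
Later of the two: 5 December 2024.
Marketing Approval Extension: 1640 days claimed exceeds the 1485-day cap, so +1485 days → 29 December 2028.
Applicant Delay Offset: −74 days → 16 October 2028.

October 16, 2028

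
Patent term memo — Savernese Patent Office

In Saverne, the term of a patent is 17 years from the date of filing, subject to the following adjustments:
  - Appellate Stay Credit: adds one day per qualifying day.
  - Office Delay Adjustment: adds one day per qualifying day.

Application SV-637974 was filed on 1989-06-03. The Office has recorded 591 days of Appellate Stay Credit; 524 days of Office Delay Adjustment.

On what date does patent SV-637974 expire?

2009-06-22

Base term: filing date + 17 years → 3 June 2006.
Appellate Stay Credit: +591 days → 15 January 2008.
Office Delay Adjustment: +524 days → 22 June 2009.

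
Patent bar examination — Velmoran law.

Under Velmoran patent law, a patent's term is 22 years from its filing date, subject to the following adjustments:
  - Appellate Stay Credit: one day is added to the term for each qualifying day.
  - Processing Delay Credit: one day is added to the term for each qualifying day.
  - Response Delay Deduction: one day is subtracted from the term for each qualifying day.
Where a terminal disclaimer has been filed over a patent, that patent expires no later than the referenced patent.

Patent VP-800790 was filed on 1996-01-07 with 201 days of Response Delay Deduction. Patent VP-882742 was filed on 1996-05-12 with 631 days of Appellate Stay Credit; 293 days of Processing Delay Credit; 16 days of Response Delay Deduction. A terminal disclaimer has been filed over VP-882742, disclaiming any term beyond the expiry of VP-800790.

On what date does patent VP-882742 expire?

Natural term of VP-882742:
  Base: filing + 22 years → 12 May 2018.
  Appellate Stay Credit: +631 days → 2 February 2020.
  Processing Delay Credit: +293 days → 21 November 2020.
  Response Delay Deduction: −16 days → 5 November 2020.
Expiry of referenced patent VP-800790:
  Base: filing + 22 years → 7 January 2018.
  Response Delay Deduction: −201 days → 20 June 2017.
Terminal disclaimer: VP-882742 expires on the earlier of 5 November 2020 and 20 June 2017.

June 20, 2017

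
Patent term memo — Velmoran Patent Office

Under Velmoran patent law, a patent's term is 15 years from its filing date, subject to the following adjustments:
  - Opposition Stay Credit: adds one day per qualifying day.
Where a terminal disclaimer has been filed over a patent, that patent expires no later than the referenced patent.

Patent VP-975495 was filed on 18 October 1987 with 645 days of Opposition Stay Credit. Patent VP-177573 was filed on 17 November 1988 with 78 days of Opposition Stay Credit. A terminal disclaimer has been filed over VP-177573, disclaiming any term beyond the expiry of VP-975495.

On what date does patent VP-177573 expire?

Natural term of VP-177573:
  Base: filing + 15 years → 17 November 2003.
  Opposition Stay Credit: +78 days → 3 February 2004.
Expiry of referenced patent VP-975495:
  Base: filing + 15 years → 18 October 2002.
  Opposition Stay Credit: +645 days → 24 July 2004.
Terminal disclaimer: VP-177573 expires on the earlier of 3 February 2004 and 24 July 2004.

February 3, 2004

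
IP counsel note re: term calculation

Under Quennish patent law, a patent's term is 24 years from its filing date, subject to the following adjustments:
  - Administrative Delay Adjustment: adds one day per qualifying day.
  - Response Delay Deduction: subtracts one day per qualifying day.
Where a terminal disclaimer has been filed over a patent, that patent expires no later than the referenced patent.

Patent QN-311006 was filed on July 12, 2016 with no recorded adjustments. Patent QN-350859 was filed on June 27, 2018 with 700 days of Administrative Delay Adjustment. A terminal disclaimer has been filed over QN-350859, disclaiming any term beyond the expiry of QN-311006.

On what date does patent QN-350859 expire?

July 12, 2040

Natural term of QN-350859:
  Base: filing + 24 years → 27 June 2042.
  Administrative Delay Adjustment: +700 days → 27 May 2044.
Expiry of referenced patent QN-311006:
  Base: filing + 24 years → 12 July 2040.
Terminal disclaimer: QN-350859 expires on the earlier of 27 May 2044 and 12 July 2040.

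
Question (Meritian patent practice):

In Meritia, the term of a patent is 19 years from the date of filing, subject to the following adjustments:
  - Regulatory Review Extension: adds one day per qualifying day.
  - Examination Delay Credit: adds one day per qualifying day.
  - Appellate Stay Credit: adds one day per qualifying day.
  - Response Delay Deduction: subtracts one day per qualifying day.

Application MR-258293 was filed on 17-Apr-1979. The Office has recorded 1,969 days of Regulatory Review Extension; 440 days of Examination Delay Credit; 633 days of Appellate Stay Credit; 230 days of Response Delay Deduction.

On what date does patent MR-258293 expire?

Base term: filing date + 19 years → 17 April 1998.
Regulatory Review Extension: +1969 days → 7 September 2003.
Examination Delay Credit: +440 days → 20 November 2004.
Appellate Stay Credit: +633 days → 15 August 2006.
Response Delay Deduction: −230 days → 28 December 2005.

2005-12-28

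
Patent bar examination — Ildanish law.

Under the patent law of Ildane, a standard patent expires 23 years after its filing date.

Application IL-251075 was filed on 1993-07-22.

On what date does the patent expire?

Filing date + 23 years → 22 July 2016.

July 22, 2016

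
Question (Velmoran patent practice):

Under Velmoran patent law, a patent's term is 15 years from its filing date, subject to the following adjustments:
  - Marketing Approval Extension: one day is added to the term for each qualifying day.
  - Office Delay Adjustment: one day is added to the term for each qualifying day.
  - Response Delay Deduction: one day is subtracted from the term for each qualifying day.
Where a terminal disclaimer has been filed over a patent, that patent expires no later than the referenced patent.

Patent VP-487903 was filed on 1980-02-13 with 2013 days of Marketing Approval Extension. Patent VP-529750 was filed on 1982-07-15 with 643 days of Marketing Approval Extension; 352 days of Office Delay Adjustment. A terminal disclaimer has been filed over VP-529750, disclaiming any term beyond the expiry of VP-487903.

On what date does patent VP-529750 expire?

April 5, 2000

Natural term of VP-529750:
  Base: filing + 15 years → 15 July 1997.
  Marketing Approval Extension: +643 days → 19 April 1999.
  Office Delay Adjustment: +352 days → 5 April 2000.
Expiry of referenced patent VP-487903:
  Base: filing + 15 years → 13 February 1995.
  Marketing Approval Extension: +2013 days → 18 August 2000.
Terminal disclaimer: VP-529750 expires on the earlier of 5 April 2000 and 18 August 2000.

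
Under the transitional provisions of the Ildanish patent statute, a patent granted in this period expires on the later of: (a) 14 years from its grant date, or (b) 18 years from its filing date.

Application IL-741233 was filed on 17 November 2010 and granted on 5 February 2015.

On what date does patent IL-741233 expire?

2029-02-05

(a) grant + 14 years → 5 February 2029.
(b) filing + 18 years → 17 November 2028.
Later of the two: 5 February 2029.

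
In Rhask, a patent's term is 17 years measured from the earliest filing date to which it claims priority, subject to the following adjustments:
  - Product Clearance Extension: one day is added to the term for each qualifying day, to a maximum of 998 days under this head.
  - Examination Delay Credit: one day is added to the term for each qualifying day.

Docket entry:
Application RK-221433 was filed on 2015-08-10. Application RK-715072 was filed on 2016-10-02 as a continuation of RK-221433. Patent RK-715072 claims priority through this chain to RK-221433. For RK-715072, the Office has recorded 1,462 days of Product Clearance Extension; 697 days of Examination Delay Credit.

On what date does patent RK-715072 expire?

2037-04-01

Earliest priority filing: 10 August 2015.
Base term: 10 August 2015 + 17 years → 10 August 2032.
Product Clearance Extension: 1462 days claimed exceeds the 998-day cap, so +998 days → 5 May 2035.
Examination Delay Credit: +697 days → 1 April 2037.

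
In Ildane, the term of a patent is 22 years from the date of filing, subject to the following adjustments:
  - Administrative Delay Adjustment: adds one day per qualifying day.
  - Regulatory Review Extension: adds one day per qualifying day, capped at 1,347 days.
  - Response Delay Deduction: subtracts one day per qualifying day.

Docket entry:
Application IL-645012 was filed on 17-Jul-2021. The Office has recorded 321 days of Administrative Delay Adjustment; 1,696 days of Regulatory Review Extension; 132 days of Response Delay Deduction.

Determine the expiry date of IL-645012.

2047-09-30

Base term: filing date + 22 years → 17 July 2043.
Administrative Delay Adjustment: +321 days → 2 June 2044.
Regulatory Review Extension: 1696 days claimed exceeds the 1347-day cap, so +1347 days → 9 February 2048.
Response Delay Deduction: −132 days → 30 September 2047.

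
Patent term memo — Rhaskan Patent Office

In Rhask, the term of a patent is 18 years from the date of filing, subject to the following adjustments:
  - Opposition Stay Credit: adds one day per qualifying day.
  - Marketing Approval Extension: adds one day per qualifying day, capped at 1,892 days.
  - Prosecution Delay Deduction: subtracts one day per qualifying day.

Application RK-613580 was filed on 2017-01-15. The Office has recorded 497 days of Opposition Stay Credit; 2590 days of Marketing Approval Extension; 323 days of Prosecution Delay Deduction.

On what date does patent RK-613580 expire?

Base term: filing date + 18 years → 15 January 2035.
Opposition Stay Credit: +497 days → 26 May 2036.
Marketing Approval Extension: 2590 days claimed exceeds the 1892-day cap, so +1892 days → 31 July 2041.
Prosecution Delay Deduction: −323 days → 11 September 2040.

September 11, 2040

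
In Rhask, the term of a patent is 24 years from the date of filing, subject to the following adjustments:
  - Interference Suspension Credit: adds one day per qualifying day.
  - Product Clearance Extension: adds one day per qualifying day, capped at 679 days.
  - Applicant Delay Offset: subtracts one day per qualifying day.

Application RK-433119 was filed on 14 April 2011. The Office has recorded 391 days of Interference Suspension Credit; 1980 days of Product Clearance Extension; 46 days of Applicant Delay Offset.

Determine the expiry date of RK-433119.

2038-02-01

Base term: filing date + 24 years → 14 April 2035.
Interference Suspension Credit: +391 days → 9 May 2036.
Product Clearance Extension: 1980 days claimed exceeds the 679-day cap, so +679 days → 19 March 2038.
Applicant Delay Offset: −46 days → 1 February 2038.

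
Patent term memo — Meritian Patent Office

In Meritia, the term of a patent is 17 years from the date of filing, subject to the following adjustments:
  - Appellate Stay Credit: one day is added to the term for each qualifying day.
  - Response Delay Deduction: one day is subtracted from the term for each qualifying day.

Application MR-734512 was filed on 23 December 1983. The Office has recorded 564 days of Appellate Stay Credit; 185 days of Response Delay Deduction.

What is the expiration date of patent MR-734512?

Base term: filing date + 17 years → 23 December 2000.
Appellate Stay Credit: +564 days → 10 July 2002.
Response Delay Deduction: −185 days → 6 January 2002.

2002-01-06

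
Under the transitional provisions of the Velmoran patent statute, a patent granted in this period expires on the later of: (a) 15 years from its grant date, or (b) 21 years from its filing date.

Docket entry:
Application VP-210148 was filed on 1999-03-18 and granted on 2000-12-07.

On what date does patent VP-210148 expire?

(a) grant + 15 years → 7 December 2015.
(b) filing + 21 years → 18 March 2020.
Later of the two: 18 March 2020.

2020-03-18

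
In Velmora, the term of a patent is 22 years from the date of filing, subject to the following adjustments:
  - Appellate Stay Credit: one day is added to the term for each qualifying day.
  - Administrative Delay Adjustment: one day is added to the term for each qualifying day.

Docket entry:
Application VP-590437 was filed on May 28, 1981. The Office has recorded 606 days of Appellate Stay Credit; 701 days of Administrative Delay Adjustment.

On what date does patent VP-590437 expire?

Base term: filing date + 22 years → 28 May 2003.
Appellate Stay Credit: +606 days → 23 January 2005.
Administrative Delay Adjustment: +701 days → 25 December 2006.

2006-12-25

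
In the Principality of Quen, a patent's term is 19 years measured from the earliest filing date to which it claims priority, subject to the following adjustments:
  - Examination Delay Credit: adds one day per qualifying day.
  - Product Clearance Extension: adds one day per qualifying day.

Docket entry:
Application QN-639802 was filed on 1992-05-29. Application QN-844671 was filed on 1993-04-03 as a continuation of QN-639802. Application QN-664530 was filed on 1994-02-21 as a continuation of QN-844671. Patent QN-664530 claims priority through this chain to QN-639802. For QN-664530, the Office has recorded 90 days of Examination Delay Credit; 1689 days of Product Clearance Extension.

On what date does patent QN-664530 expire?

Earliest priority filing: 29 May 1992.
Base term: 29 May 1992 + 19 years → 29 May 2011.
Examination Delay Credit: +90 days → 27 August 2011.
Product Clearance Extension: +1689 days → 11 April 2016.

April 11, 2016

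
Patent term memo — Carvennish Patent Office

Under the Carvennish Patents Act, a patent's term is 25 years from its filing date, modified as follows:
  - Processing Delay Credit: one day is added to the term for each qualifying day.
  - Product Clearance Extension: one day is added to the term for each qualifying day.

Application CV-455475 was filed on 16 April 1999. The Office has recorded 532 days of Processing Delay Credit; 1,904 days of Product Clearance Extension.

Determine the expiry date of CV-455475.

December 17, 2030

Base term: filing date + 25 years → 16 April 2024.
Processing Delay Credit: +532 days → 30 September 2025.
Product Clearance Extension: +1904 days → 17 December 2030.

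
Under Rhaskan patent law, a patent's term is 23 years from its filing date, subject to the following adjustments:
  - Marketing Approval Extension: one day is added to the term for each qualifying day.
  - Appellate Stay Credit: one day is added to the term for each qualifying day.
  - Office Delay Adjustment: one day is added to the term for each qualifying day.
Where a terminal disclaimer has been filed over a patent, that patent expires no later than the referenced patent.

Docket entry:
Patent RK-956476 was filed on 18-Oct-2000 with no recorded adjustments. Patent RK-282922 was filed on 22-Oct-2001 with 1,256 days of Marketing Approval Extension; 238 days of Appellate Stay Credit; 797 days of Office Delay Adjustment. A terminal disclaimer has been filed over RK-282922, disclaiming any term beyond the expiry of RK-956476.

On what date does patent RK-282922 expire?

2023-10-18

Natural term of RK-282922:
  Base: filing + 23 years → 22 October 2024.
  Marketing Approval Extension: +1256 days → 31 March 2028.
  Appellate Stay Credit: +238 days → 24 November 2028.
  Office Delay Adjustment: +797 days → 30 January 2031.
Expiry of referenced patent RK-956476:
  Base: filing + 23 years → 18 October 2023.
Terminal disclaimer: RK-282922 expires on the earlier of 30 January 2031 and 18 October 2023.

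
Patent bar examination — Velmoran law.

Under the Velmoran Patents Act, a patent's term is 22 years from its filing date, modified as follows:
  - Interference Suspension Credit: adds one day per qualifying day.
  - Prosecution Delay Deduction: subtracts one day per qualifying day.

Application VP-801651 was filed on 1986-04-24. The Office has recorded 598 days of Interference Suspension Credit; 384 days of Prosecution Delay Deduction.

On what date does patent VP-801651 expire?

Base term: filing date + 22 years → 24 April 2008.
Interference Suspension Credit: +598 days → 13 December 2009.
Prosecution Delay Deduction: −384 days → 24 November 2008.

November 24, 2008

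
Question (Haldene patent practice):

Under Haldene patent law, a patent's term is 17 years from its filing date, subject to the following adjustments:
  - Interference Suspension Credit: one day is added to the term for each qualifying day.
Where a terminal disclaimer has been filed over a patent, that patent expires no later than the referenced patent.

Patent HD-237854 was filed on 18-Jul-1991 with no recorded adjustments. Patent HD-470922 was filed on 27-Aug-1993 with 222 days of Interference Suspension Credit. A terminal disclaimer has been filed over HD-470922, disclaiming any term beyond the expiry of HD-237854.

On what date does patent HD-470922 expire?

July 18, 2008

Natural term of HD-470922:
  Base: filing + 17 years → 27 August 2010.
  Interference Suspension Credit: +222 days → 6 April 2011.
Expiry of referenced patent HD-237854:
  Base: filing + 17 years → 18 July 2008.
Terminal disclaimer: HD-470922 expires on the earlier of 6 April 2011 and 18 July 2008.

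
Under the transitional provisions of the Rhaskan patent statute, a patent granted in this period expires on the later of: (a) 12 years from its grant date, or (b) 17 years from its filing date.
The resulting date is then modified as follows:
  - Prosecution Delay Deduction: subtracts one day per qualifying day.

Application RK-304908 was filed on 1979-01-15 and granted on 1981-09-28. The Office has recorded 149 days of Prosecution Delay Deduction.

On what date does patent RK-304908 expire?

(a) grant + 12 years → 28 September 1993.
(b) filing + 17 years → 15 January 1996.
Later of the two: 15 January 1996.
Prosecution Delay Deduction: −149 days → 19 August 1995.

1995-08-19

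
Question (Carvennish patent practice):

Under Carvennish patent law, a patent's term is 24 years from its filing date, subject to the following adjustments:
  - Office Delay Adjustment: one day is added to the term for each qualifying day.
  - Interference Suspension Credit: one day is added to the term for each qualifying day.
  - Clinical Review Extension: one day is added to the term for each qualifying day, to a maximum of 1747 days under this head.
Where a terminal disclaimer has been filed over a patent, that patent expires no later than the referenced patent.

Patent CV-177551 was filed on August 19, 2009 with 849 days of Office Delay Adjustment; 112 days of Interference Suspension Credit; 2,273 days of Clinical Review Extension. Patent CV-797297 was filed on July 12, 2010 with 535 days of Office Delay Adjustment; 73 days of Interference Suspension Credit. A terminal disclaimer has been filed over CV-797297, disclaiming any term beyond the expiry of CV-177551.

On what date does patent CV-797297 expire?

March 11, 2036

Natural term of CV-797297:
  Base: filing + 24 years → 12 July 2034.
  Office Delay Adjustment: +535 days → 29 December 2035.
  Interference Suspension Credit: +73 days → 11 March 2036.
Expiry of referenced patent CV-177551:
  Base: filing + 24 years → 19 August 2033.
  Office Delay Adjustment: +849 days → 16 December 2035.
  Interference Suspension Credit: +112 days → 6 April 2036.
  Clinical Review Extension: 2273 days claimed exceeds the 1747-day cap, so +1747 days → 17 January 2041.
Terminal disclaimer: CV-797297 expires on the earlier of 11 March 2036 and 17 January 2041.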